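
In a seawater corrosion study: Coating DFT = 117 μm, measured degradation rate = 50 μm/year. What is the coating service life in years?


Service life = thickness / degradation rate
Life = 117 / 50 = 2.3 years

2.3 years


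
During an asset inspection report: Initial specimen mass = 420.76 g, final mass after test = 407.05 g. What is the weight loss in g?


Weight loss = initial − final
WL = 420.76 − 407.05 = 13.71 g

13.71 g


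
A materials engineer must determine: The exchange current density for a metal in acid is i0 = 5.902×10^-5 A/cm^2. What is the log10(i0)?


i0 = 5.902×10^-5 A/cm^2
log10(i0) = -4.229

-4.229


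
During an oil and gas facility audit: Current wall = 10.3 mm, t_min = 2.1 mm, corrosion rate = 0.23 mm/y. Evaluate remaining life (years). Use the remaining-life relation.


Apply the remaining-life relation: RL = (t_current − t_min) / CR
RL = (10.3 − 2.1) / 0.23 = 8.2 / 0.23 = 35.7 years

35.7 years


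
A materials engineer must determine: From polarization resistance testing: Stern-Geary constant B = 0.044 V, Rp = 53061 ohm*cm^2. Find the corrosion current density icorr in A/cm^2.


Apply the Stern-Geary relation: icorr = B / Rp
icorr = 0.044 / 53061 = 8.292×10^-7 A/cm^2

8.292×10^-7 A/cm^2


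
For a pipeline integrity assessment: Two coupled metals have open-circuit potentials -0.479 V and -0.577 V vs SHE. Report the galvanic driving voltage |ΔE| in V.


Driving voltage is the absolute potential difference.
|ΔE| = |-0.479 − (-0.577)| = 0.098 V

0.098 V


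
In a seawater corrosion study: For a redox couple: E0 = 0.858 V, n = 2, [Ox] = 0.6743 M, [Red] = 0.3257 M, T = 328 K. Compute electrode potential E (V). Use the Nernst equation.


Apply the Nernst equation: E = E0 + (RT/nF)*ln([Ox]/[Red])
Step 1: RT/nF = 8.314*328/(2*96485) = 0.01413169 V
Step 2: [Ox]/[Red] = 0.6743/0.3257 = 2.07031
Step 3: ln(2.07031) = 0.727698
Step 4: correction = 0.01413169 * 0.727698 = 0.0103 V
E = 0.858 + 0.0103 = 0.8683 V

0.8683 V


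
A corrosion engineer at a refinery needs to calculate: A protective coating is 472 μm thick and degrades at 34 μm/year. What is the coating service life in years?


Service life = thickness / degradation rate
Life = 472 / 34 = 13.9 years

13.9 years


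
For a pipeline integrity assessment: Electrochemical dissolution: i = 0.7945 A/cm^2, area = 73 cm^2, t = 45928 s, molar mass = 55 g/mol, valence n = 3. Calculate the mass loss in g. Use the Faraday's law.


Apply Faraday's law: m = i*A*t*M / (n*F)
Total charge passed Q = i*A*t = 0.7945*73*45928 = 2663755.108 C
m = Q*M/(n*F) = 2663755.108*55/(3*96485) = 506.14614 g

506.14614 g


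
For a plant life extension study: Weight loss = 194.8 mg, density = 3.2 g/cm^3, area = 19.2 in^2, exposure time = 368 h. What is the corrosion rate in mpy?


Apply the mpy weight-loss relation: CR = 534 * W / (D * A * T)
Numerator: 534 * 194.8 = 104023.2
Denominator: 3.2 * 19.2 * 368 = 22609.92
CR = 104023.2 / 22609.92 = 4.6008 mpy

4.6008 mpy


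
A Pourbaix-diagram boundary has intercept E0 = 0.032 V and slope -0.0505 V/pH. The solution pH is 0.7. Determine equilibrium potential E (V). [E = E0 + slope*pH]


Apply the Pourbaix line equation: E = E0 + slope*pH
E = 0.032 + (-0.0505)*0.7 = 0.032 + (-0.03535) = -0.00335 V
Rounded to 3 decimal places: E = -0.003 V

-0.003 V


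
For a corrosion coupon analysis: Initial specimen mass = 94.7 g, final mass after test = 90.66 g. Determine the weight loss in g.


Weight loss = initial − final
WL = 94.7 − 90.66 = 4.04 g

4.04 g


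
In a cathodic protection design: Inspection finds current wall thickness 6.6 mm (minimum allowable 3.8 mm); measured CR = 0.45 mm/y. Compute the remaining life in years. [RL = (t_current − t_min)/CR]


Apply the remaining-life relation: RL = (t_current − t_min) / CR
RL = (6.6 − 3.8) / 0.45 = 2.8 / 0.45 = 6.2 years

6.2 years


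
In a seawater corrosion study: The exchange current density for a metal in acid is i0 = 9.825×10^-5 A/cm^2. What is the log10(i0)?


i0 = 9.825×10^-5 A/cm^2
log10(i0) = -4.008

-4.008


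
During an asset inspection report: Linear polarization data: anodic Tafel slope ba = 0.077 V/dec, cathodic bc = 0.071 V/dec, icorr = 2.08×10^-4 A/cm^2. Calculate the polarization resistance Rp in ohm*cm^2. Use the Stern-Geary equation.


Apply the Stern-Geary equation: Rp = ba*bc / (2.303*icorr*(ba+bc))
ba*bc = 0.077*0.071 = 0.005467
ba+bc = 0.148; 2.303*icorr*(ba+bc) = 2.303*2.08×10^-4*0.148 = 7.0895552×10^-5
Rp = 0.005467 / 7.0895552×10^-5 = 77.1 ohm*cm^2

77.1 ohm*cm^2


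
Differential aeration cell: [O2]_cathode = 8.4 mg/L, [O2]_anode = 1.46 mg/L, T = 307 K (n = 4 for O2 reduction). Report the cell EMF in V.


Apply the Nernst concentration-cell relation: E = (RT/nF)*ln(C_cathode/C_anode)
RT/nF = 8.314*307/(4*96485) = 0.00661346 V
ln(8.4/1.46) = 1.7498
E = 0.00661346 * 1.7498 = 0.01157 V

0.01157 V


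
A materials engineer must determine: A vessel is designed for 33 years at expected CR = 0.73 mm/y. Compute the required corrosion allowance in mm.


Corrosion allowance = CR × design life
CA = 0.73 * 33 = 24.09 mm

24.09 mm


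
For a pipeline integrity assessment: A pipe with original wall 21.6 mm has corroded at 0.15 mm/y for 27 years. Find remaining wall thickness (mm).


Remaining wall = original − CR × time
t = 21.6 − 0.15*27 = 21.6 − 4.05 = 17.55 mm

17.55 mm


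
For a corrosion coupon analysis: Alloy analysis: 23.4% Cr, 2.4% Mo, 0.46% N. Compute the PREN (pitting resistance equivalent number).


Apply the PREN formula: PREN = Cr + 3.3*Mo + 16*N
PREN = 23.4 + 3.3*2.4 + 16*0.46
PREN = 23.4 + 7.92 + 7.36 = 38.68

38.68


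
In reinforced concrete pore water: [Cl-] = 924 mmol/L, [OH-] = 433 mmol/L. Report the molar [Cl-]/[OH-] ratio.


Threshold parameter = [Cl-] / [OH-] (molar basis; both in mmol/L, so units cancel)
Ratio = 924 / 433 = 2.13

2.13


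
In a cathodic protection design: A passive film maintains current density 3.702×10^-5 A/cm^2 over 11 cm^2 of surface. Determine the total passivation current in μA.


I = i_pass * A, then convert A → μA (×10^6)
I = 3.702×10^-5 * 11 * 10^6 = 407.22 μA

407.22 μA


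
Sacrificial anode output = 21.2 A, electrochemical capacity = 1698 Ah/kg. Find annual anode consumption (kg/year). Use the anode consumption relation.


Annual consumption = current * hours per year / capacity
Rate = 21.2 * 8760 / 1698 = 109.4 kg/year

109.4 kg/year


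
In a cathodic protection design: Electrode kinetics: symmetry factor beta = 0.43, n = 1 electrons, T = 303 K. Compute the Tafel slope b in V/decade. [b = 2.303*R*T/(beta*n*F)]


Apply the Tafel slope relation: b = 2.303*R*T/(beta*n*F)
Numerator: 2.303 * 8.314 * 303 = 5801.58
Denominator: 0.43 * 1 * 96485 = 41488.55
b = 5801.58 / 41488.55 = 0.14 V/decade

0.14 V/decade


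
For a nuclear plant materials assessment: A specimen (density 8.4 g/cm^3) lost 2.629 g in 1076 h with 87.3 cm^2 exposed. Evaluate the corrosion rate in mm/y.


Apply the mm/y weight-loss relation: CR = 87600 * W / (D * A * T)
Numerator: 87600 * 2.629 = 230300.4
Denominator: 8.4 * 87.3 * 1076 = 789052.32
CR = 230300.4 / 789052.32 = 0.29187 mm/y

0.29187 mm/y


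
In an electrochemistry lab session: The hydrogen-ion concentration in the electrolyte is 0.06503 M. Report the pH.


pH = −log10[H+]
pH = −log10(0.06503) = 1.19

1.19


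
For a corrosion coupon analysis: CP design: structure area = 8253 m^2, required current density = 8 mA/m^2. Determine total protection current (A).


I = area * current density, then convert mA → A (÷1000)
I = 8253 * 8 / 1000 = 66.02 A

66.02 A


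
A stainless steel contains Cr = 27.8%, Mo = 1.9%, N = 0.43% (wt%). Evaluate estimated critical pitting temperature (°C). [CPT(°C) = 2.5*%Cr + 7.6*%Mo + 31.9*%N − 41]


Apply the ASTM G48 empirical CPT estimate: CPT(°C) = 2.5*%Cr + 7.6*%Mo + 31.9*%N − 41
2.5*27.8 = 69.5; 7.6*1.9 = 14.44; 31.9*0.43 = 13.717
CPT = 69.5 + 14.44 + 13.717 − 41 = 56.657 °C
Rounded to 0.1 °C: CPT ≈ 56.7 °C

56.7 °C


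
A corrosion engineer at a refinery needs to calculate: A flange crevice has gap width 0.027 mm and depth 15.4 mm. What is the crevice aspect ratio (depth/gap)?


Aspect ratio = depth / gap
Ratio = 15.4 / 0.027 = 570.4

570.4


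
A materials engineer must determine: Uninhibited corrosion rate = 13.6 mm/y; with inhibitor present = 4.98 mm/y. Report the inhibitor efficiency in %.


Apply the inhibitor-efficiency definition: IE = (CR_blank − CR_inh)/CR_blank × 100
IE = (13.6 − 4.98) / 13.6 × 100
IE = 8.62 / 13.6 × 100 = 63.4 %

63.4 %


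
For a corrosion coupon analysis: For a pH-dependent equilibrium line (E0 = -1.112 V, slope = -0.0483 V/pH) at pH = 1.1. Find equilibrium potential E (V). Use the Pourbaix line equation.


Apply the Pourbaix line equation: E = E0 + slope*pH
E = -1.112 + (-0.0483)*1.1 = -1.112 + (-0.05313) = -1.16513 V
Rounded to 3 decimal places: E = -1.165 V

-1.165 V


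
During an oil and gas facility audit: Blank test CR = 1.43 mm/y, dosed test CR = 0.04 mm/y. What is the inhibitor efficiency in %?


Apply the inhibitor-efficiency definition: IE = (CR_blank − CR_inh)/CR_blank × 100
IE = (1.43 − 0.04) / 1.43 × 100
IE = 1.39 / 1.43 × 100 = 97.2 %

97.2 %


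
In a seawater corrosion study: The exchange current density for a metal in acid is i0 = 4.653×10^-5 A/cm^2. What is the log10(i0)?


i0 = 4.653×10^-5 A/cm^2
log10(i0) = -4.332

-4.332


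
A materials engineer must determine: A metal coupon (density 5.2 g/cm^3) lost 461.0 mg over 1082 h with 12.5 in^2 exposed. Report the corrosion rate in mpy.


Apply the mpy weight-loss relation: CR = 534 * W / (D * A * T)
Numerator: 534 * 461.0 = 246174.0
Denominator: 5.2 * 12.5 * 1082 = 70330.0
CR = 246174.0 / 70330.0 = 3.50027 mpy

3.50027 mpy


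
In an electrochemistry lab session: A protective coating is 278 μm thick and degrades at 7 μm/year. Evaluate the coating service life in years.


Service life = thickness / degradation rate
Life = 278 / 7 = 39.7 years

39.7 years


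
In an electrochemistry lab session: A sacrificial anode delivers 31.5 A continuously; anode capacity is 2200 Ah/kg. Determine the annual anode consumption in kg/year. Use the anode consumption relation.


Annual consumption = current * hours per year / capacity
Rate = 31.5 * 8760 / 2200 = 125.4 kg/year

125.4 kg/year


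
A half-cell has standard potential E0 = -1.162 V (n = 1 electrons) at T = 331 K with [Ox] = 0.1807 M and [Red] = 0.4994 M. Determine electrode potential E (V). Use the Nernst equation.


Apply the Nernst equation: E = E0 + (RT/nF)*ln([Ox]/[Red])
Step 1: RT/nF = 8.314*331/(1*96485) = 0.02852188 V
Step 2: [Ox]/[Red] = 0.1807/0.4994 = 0.361834
Step 3: ln(0.361834) = -1.01657
Step 4: correction = 0.02852188 * -1.01657 = -0.029 V
E = -1.162 + -0.029 = -1.191 V

-1.191 V


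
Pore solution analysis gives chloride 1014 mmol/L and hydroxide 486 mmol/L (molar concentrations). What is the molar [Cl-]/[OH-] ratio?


Threshold parameter = [Cl-] / [OH-] (molar basis; both in mmol/L, so units cancel)
Ratio = 1014 / 486 = 2.09

2.09


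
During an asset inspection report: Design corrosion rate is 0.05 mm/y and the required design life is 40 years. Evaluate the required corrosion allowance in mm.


Corrosion allowance = CR × design life
CA = 0.05 * 40 = 2.0 mm

2.0 mm


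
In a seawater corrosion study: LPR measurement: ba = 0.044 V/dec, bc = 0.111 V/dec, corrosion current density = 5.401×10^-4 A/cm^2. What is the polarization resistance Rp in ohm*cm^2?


Apply the Stern-Geary equation: Rp = ba*bc / (2.303*icorr*(ba+bc))
ba*bc = 0.044*0.111 = 0.004884
ba+bc = 0.155; 2.303*icorr*(ba+bc) = 2.303*5.401×10^-4*0.155 = 1.927968×10^-4
Rp = 0.004884 / 1.927968×10^-4 = 25.33 ohm*cm^2

25.33 ohm*cm^2


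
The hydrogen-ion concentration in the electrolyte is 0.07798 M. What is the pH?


pH = −log10[H+]
pH = −log10(0.07798) = 1.11

1.11


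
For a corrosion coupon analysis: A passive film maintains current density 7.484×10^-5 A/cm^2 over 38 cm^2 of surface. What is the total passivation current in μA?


I = i_pass * A, then convert A → μA (×10^6)
I = 7.484×10^-5 * 38 * 10^6 = 2843.92 μA

2843.92 μA


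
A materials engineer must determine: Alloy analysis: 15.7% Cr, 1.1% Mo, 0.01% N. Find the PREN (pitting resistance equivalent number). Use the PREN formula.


Apply the PREN formula: PREN = Cr + 3.3*Mo + 16*N
PREN = 15.7 + 3.3*1.1 + 16*0.01
PREN = 15.7 + 3.63 + 0.16 = 19.49

19.49


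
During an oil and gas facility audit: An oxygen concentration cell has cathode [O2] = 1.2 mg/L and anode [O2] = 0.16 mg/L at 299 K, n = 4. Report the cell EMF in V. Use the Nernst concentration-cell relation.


Apply the Nernst concentration-cell relation: E = (RT/nF)*ln(C_cathode/C_anode)
RT/nF = 8.314*299/(4*96485) = 0.00644112 V
ln(1.2/0.16) = 2.0149
E = 0.00644112 * 2.0149 = 0.01298 V

0.01298 V


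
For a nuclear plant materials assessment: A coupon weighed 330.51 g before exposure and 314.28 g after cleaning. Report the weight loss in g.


Weight loss = initial − final
WL = 330.51 − 314.28 = 16.23 g

16.23 g


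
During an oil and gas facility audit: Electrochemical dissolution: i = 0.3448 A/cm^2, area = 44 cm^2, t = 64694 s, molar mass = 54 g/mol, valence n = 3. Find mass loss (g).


Apply Faraday's law: m = i*A*t*M / (n*F)
Total charge passed Q = i*A*t = 0.3448*44*64694 = 981485.6128 C
m = Q*M/(n*F) = 981485.6128*54/(3*96485) = 183.1035 g

183.1035 g


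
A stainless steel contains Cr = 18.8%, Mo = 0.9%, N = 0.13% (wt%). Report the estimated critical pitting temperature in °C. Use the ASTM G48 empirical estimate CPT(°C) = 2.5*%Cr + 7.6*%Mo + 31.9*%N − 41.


Apply the ASTM G48 empirical CPT estimate: CPT(°C) = 2.5*%Cr + 7.6*%Mo + 31.9*%N − 41
2.5*18.8 = 47; 7.6*0.9 = 6.84; 31.9*0.13 = 4.147
CPT = 47 + 6.84 + 4.147 − 41 = 16.987 °C
Rounded to 0.1 °C: CPT ≈ 17.0 °C

17.0 °C


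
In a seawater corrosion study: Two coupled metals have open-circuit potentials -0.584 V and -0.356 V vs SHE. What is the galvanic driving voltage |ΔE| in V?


Driving voltage is the absolute potential difference.
|ΔE| = |-0.584 − (-0.356)| = 0.228 V

0.228 V


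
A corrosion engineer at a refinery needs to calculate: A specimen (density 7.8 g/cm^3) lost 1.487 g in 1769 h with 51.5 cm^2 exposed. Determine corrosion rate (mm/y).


Apply the mm/y weight-loss relation: CR = 87600 * W / (D * A * T)
Numerator: 87600 * 1.487 = 130261.2
Denominator: 7.8 * 51.5 * 1769 = 710607.3
CR = 130261.2 / 710607.3 = 0.18331 mm/y

0.18331 mm/y


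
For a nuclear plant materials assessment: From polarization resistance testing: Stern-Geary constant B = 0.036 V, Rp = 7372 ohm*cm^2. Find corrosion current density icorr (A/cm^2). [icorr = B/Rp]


Apply the Stern-Geary relation: icorr = B / Rp
icorr = 0.036 / 7372 = 4.883×10^-6 A/cm^2

4.883×10^-6 A/cm^2


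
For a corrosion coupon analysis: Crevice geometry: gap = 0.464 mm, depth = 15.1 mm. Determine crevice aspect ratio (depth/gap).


Aspect ratio = depth / gap
Ratio = 15.1 / 0.464 = 32.5

32.5


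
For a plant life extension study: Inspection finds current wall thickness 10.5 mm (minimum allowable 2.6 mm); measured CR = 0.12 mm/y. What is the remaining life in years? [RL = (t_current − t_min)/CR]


Apply the remaining-life relation: RL = (t_current − t_min) / CR
RL = (10.5 − 2.6) / 0.12 = 7.9 / 0.12 = 65.8 years

65.8 years


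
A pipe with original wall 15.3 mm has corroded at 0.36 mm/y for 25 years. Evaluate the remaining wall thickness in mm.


Remaining wall = original − CR × time
t = 15.3 − 0.36*25 = 15.3 − 9.0 = 6.3 mm

6.3 mm


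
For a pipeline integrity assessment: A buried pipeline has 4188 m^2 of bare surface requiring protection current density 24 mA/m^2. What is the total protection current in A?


I = area * current density, then convert mA → A (÷1000)
I = 4188 * 24 / 1000 = 100.51 A

100.51 A


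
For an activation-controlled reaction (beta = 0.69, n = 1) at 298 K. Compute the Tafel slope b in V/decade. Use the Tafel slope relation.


Apply the Tafel slope relation: b = 2.303*R*T/(beta*n*F)
Numerator: 2.303 * 8.314 * 298 = 5705.85
Denominator: 0.69 * 1 * 96485 = 66574.65
b = 5705.85 / 66574.65 = 0.086 V/decade

0.086 V/decade


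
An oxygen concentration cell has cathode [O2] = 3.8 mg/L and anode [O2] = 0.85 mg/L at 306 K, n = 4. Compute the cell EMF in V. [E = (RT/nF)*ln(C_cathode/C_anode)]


Apply the Nernst concentration-cell relation: E = (RT/nF)*ln(C_cathode/C_anode)
RT/nF = 8.314*306/(4*96485) = 0.00659192 V
ln(3.8/0.85) = 1.49752
E = 0.00659192 * 1.49752 = 0.00987 V

0.00987 V


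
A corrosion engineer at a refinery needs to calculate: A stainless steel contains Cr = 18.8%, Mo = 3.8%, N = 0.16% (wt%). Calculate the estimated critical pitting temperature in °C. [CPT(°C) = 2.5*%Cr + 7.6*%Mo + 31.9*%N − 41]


Apply the ASTM G48 empirical CPT estimate: CPT(°C) = 2.5*%Cr + 7.6*%Mo + 31.9*%N − 41
2.5*18.8 = 47; 7.6*3.8 = 28.88; 31.9*0.16 = 5.104
CPT = 47 + 28.88 + 5.104 − 41 = 39.984 °C
Rounded to 0.1 °C: CPT ≈ 40.0 °C

40.0 °C


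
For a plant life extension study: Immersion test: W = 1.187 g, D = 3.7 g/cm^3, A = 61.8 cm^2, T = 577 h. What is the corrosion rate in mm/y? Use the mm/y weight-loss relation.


Apply the mm/y weight-loss relation: CR = 87600 * W / (D * A * T)
Numerator: 87600 * 1.187 = 103981.2
Denominator: 3.7 * 61.8 * 577 = 131936.82
CR = 103981.2 / 131936.82 = 0.7881 mm/y

0.7881 mm/y


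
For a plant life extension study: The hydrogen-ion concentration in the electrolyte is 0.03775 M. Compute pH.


pH = −log10[H+]
pH = −log10(0.03775) = 1.42

1.42


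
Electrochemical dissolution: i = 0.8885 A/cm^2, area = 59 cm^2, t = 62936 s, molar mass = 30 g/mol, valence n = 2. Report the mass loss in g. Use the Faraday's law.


Apply Faraday's law: m = i*A*t*M / (n*F)
Total charge passed Q = i*A*t = 0.8885*59*62936 = 3299199.524 C
m = Q*M/(n*F) = 3299199.524*30/(2*96485) = 512.90867 g

512.90867 g


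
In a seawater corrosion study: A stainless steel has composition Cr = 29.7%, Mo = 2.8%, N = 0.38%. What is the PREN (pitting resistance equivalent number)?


Apply the PREN formula: PREN = Cr + 3.3*Mo + 16*N
PREN = 29.7 + 3.3*2.8 + 16*0.38
PREN = 29.7 + 9.24 + 6.08 = 45.02

45.02


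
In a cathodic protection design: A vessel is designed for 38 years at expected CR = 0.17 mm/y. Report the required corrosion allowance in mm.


Corrosion allowance = CR × design life
CA = 0.17 * 38 = 6.46 mm

6.46 mm


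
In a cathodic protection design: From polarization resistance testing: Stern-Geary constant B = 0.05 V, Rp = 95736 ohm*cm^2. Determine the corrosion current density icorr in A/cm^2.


Apply the Stern-Geary relation: icorr = B / Rp
icorr = 0.05 / 95736 = 5.223×10^-7 A/cm^2

5.223×10^-7 A/cm^2


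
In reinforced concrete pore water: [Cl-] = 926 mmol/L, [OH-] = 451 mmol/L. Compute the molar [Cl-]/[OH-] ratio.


Threshold parameter = [Cl-] / [OH-] (molar basis; both in mmol/L, so units cancel)
Ratio = 926 / 451 = 2.05

2.05


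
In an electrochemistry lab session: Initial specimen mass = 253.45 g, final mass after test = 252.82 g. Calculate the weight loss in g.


Weight loss = initial − final
WL = 253.45 − 252.82 = 0.63 g

0.63 g


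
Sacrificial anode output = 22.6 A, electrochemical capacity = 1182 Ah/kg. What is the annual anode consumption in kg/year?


Annual consumption = current * hours per year / capacity
Rate = 22.6 * 8760 / 1182 = 167.5 kg/year

167.5 kg/year


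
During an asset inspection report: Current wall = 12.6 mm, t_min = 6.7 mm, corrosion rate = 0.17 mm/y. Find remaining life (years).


Apply the remaining-life relation: RL = (t_current − t_min) / CR
RL = (12.6 − 6.7) / 0.17 = 5.9 / 0.17 = 34.7 years

34.7 years


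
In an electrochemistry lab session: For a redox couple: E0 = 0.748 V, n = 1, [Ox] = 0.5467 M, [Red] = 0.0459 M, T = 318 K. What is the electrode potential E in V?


Apply the Nernst equation: E = E0 + (RT/nF)*ln([Ox]/[Red])
Step 1: RT/nF = 8.314*318/(1*96485) = 0.02740169 V
Step 2: [Ox]/[Red] = 0.5467/0.0459 = 11.910675
Step 3: ln(11.910675) = 2.477435
Step 4: correction = 0.02740169 * 2.477435 = 0.0679 V
E = 0.748 + 0.0679 = 0.8159 V

0.8159 V


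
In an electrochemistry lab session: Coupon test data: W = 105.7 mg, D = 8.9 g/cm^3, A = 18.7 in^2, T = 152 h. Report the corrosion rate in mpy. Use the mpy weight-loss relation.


Apply the mpy weight-loss relation: CR = 534 * W / (D * A * T)
Numerator: 534 * 105.7 = 56443.8
Denominator: 8.9 * 18.7 * 152 = 25297.36
CR = 56443.8 / 25297.36 = 2.23121 mpy

2.23121 mpy


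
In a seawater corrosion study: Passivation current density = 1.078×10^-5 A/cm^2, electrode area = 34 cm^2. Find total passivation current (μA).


I = i_pass * A, then convert A → μA (×10^6)
I = 1.078×10^-5 * 34 * 10^6 = 366.52 μA

366.52 μA


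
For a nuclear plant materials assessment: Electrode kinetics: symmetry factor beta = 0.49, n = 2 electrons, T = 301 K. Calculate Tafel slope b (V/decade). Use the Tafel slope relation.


Apply the Tafel slope relation: b = 2.303*R*T/(beta*n*F)
Numerator: 2.303 * 8.314 * 301 = 5763.29
Denominator: 0.49 * 2 * 96485 = 94555.3
b = 5763.29 / 94555.3 = 0.061 V/decade

0.061 V/decade


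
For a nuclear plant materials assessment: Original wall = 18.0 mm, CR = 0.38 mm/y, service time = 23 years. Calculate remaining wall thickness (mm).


Remaining wall = original − CR × time
t = 18.0 − 0.38*23 = 18.0 − 8.74 = 9.26 mm

9.26 mm


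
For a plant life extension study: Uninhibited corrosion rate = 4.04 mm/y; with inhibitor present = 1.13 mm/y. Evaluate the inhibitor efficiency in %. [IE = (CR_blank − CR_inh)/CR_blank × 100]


Apply the inhibitor-efficiency definition: IE = (CR_blank − CR_inh)/CR_blank × 100
IE = (4.04 − 1.13) / 4.04 × 100
IE = 2.91 / 4.04 × 100 = 72.0 %

72.0 %


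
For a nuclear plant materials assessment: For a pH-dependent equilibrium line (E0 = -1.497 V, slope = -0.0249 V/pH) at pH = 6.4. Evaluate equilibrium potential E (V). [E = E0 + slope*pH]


Apply the Pourbaix line equation: E = E0 + slope*pH
E = -1.497 + (-0.0249)*6.4 = -1.497 + (-0.15936) = -1.65636 V
Rounded to 3 decimal places: E = -1.656 V

-1.656 V


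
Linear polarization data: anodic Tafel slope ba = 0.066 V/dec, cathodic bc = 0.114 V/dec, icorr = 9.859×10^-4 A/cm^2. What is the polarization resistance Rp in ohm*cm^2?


Apply the Stern-Geary equation: Rp = ba*bc / (2.303*icorr*(ba+bc))
ba*bc = 0.066*0.114 = 0.007524
ba+bc = 0.18; 2.303*icorr*(ba+bc) = 2.303*9.859×10^-4*0.18 = 4.0869499×10^-4
Rp = 0.007524 / 4.0869499×10^-4 = 18.4 ohm*cm^2

18.4 ohm*cm^2


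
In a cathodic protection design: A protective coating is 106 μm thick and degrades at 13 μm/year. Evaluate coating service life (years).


Service life = thickness / degradation rate
Life = 106 / 13 = 8.2 years

8.2 years


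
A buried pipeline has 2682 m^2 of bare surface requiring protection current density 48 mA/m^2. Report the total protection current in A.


I = area * current density, then convert mA → A (÷1000)
I = 2682 * 48 / 1000 = 128.74 A

128.74 A


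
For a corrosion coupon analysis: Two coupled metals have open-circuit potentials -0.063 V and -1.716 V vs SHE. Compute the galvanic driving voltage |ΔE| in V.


Driving voltage is the absolute potential difference.
|ΔE| = |-0.063 − (-1.716)| = 1.653 V

1.653 V


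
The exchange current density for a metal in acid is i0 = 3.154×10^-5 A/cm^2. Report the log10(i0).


i0 = 3.154×10^-5 A/cm^2
log10(i0) = -4.501

-4.501


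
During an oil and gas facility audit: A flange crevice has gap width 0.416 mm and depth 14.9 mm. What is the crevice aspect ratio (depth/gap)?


Aspect ratio = depth / gap
Ratio = 14.9 / 0.416 = 35.8

35.8


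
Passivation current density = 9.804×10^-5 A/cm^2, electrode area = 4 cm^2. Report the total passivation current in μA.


I = i_pass * A, then convert A → μA (×10^6)
I = 9.804×10^-5 * 4 * 10^6 = 392.16 μA

392.16 μA


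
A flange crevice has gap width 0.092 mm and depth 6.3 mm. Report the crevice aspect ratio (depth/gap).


Aspect ratio = depth / gap
Ratio = 6.3 / 0.092 = 68.5

68.5


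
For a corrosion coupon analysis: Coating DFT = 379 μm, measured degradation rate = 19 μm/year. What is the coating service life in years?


Service life = thickness / degradation rate
Life = 379 / 19 = 19.9 years

19.9 years


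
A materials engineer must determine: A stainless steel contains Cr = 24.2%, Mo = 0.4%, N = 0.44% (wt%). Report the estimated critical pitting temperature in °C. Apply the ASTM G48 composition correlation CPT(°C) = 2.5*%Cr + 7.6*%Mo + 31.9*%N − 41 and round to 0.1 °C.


Apply the ASTM G48 empirical CPT estimate: CPT(°C) = 2.5*%Cr + 7.6*%Mo + 31.9*%N − 41
2.5*24.2 = 60.5; 7.6*0.4 = 3.04; 31.9*0.44 = 14.036
CPT = 60.5 + 3.04 + 14.036 − 41 = 36.576 °C
Rounded to 0.1 °C: CPT ≈ 36.6 °C

36.6 °C


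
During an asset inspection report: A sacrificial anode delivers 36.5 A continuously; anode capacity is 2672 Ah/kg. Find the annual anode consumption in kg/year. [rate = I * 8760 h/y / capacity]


Annual consumption = current * hours per year / capacity
Rate = 36.5 * 8760 / 2672 = 119.7 kg/year

119.7 kg/year


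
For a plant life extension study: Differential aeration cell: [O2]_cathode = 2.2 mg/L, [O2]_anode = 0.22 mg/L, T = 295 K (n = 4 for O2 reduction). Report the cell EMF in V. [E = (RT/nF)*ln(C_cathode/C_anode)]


Apply the Nernst concentration-cell relation: E = (RT/nF)*ln(C_cathode/C_anode)
RT/nF = 8.314*295/(4*96485) = 0.00635495 V
ln(2.2/0.22) = 2.30259
E = 0.00635495 * 2.30259 = 0.01463 V

0.01463 V


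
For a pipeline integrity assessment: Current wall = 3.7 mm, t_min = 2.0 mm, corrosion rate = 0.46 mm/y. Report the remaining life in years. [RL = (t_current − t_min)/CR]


Apply the remaining-life relation: RL = (t_current − t_min) / CR
RL = (3.7 − 2.0) / 0.46 = 1.7 / 0.46 = 3.7 years

3.7 years


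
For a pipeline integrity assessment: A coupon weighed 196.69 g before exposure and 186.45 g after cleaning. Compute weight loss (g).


Weight loss = initial − final
WL = 196.69 − 186.45 = 10.24 g

10.24 g


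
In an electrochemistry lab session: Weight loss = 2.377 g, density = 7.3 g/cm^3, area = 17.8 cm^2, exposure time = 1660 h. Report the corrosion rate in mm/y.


Apply the mm/y weight-loss relation: CR = 87600 * W / (D * A * T)
Numerator: 87600 * 2.377 = 208225.2
Denominator: 7.3 * 17.8 * 1660 = 215700.4
CR = 208225.2 / 215700.4 = 0.965345 mm/y

0.965345 mm/y


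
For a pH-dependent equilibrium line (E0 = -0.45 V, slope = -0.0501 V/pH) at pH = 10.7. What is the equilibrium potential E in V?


Apply the Pourbaix line equation: E = E0 + slope*pH
E = -0.45 + (-0.0501)*10.7 = -0.45 + (-0.53607) = -0.98607 V
Rounded to 4 decimal places: E = -0.9861 V

-0.9861 V


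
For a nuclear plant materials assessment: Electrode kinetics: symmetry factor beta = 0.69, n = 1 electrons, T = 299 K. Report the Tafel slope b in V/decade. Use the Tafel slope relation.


Apply the Tafel slope relation: b = 2.303*R*T/(beta*n*F)
Numerator: 2.303 * 8.314 * 299 = 5725.0
Denominator: 0.69 * 1 * 96485 = 66574.65
b = 5725.0 / 66574.65 = 0.086 V/decade

0.086 V/decade


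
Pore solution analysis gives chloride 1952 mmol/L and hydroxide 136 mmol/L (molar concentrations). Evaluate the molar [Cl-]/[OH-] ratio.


Threshold parameter = [Cl-] / [OH-] (molar basis; both in mmol/L, so units cancel)
Ratio = 1952 / 136 = 14.35

14.35


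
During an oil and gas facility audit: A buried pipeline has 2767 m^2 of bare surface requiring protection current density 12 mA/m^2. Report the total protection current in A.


I = area * current density, then convert mA → A (÷1000)
I = 2767 * 12 / 1000 = 33.2 A

33.2 A


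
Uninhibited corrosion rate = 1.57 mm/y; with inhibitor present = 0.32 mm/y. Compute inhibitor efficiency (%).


Apply the inhibitor-efficiency definition: IE = (CR_blank − CR_inh)/CR_blank × 100
IE = (1.57 − 0.32) / 1.57 × 100
IE = 1.25 / 1.57 × 100 = 79.6 %

79.6 %


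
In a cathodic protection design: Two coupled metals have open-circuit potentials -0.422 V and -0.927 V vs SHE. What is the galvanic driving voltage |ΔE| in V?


Driving voltage is the absolute potential difference.
|ΔE| = |-0.422 − (-0.927)| = 0.505 V

0.505 V


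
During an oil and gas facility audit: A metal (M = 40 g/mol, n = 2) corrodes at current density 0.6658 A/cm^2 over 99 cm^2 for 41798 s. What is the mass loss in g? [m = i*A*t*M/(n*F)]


Apply Faraday's law: m = i*A*t*M / (n*F)
Total charge passed Q = i*A*t = 0.6658*99*41798 = 2755081.7316 C
m = Q*M/(n*F) = 2755081.7316*40/(2*96485) = 571.0902 g

571.0902 g


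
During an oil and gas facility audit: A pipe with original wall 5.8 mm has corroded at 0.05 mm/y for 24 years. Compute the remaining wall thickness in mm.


Remaining wall = original − CR × time
t = 5.8 − 0.05*24 = 5.8 − 1.2 = 4.6 mm

4.6 mm


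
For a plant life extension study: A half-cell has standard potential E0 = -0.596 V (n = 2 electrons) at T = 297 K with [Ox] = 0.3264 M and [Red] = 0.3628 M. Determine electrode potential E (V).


Apply the Nernst equation: E = E0 + (RT/nF)*ln([Ox]/[Red])
Step 1: RT/nF = 8.314*297/(2*96485) = 0.01279607 V
Step 2: [Ox]/[Red] = 0.3264/0.3628 = 0.899669
Step 3: ln(0.899669) = -0.105728
Step 4: correction = 0.01279607 * -0.105728 = -0.0014 V
E = -0.596 + -0.0014 = -0.5974 V

-0.5974 V


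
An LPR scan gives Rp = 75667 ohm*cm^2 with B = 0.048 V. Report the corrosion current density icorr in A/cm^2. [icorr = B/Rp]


Apply the Stern-Geary relation: icorr = B / Rp
icorr = 0.048 / 75667 = 6.344×10^-7 A/cm^2

6.344×10^-7 A/cm^2


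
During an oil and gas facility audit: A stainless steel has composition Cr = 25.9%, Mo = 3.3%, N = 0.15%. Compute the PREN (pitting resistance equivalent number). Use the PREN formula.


Apply the PREN formula: PREN = Cr + 3.3*Mo + 16*N
PREN = 25.9 + 3.3*3.3 + 16*0.15
PREN = 25.9 + 10.89 + 2.4 = 39.19

39.19


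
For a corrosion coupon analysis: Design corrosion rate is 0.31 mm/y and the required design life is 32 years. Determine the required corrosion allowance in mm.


Corrosion allowance = CR × design life
CA = 0.31 * 32 = 9.92 mm

9.92 mm


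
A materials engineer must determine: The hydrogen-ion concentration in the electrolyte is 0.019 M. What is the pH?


pH = −log10[H+]
pH = −log10(0.019) = 1.72

1.72


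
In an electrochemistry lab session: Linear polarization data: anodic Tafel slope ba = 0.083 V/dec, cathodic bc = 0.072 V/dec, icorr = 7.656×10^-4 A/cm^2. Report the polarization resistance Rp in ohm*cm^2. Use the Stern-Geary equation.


Apply the Stern-Geary equation: Rp = ba*bc / (2.303*icorr*(ba+bc))
ba*bc = 0.083*0.072 = 0.005976
ba+bc = 0.155; 2.303*icorr*(ba+bc) = 2.303*7.656×10^-4*0.155 = 2.732924×10^-4
Rp = 0.005976 / 2.732924×10^-4 = 21.9 ohm*cm^2

21.9 ohm*cm^2


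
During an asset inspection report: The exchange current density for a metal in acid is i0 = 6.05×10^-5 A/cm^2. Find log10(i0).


i0 = 6.05×10^-5 A/cm^2
log10(i0) = -4.218

-4.218


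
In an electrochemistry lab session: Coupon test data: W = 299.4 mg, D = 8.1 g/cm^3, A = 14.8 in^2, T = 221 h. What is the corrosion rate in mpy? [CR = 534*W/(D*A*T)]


Apply the mpy weight-loss relation: CR = 534 * W / (D * A * T)
Numerator: 534 * 299.4 = 159879.6
Denominator: 8.1 * 14.8 * 221 = 26493.48
CR = 159879.6 / 26493.48 = 6.035 mpy

6.035 mpy


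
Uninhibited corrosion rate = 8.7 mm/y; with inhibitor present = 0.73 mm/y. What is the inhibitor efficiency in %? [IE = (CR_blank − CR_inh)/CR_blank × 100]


Apply the inhibitor-efficiency definition: IE = (CR_blank − CR_inh)/CR_blank × 100
IE = (8.7 − 0.73) / 8.7 × 100
IE = 7.97 / 8.7 × 100 = 91.6 %

91.6 %


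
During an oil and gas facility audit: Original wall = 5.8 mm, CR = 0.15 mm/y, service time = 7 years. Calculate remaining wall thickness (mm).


Remaining wall = original − CR × time
t = 5.8 − 0.15*7 = 5.8 − 1.05 = 4.75 mm

4.75 mm


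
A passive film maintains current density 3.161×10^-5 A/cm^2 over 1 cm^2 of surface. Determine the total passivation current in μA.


I = i_pass * A, then convert A → μA (×10^6)
I = 3.161×10^-5 * 1 * 10^6 = 31.61 μA

31.61 μA


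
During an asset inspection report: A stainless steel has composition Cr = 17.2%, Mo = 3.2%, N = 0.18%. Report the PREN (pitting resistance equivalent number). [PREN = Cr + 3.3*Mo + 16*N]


Apply the PREN formula: PREN = Cr + 3.3*Mo + 16*N
PREN = 17.2 + 3.3*3.2 + 16*0.18
PREN = 17.2 + 10.56 + 2.88 = 30.64

30.64


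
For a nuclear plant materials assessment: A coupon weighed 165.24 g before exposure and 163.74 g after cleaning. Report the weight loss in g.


Weight loss = initial − final
WL = 165.24 − 163.74 = 1.5 g

1.5 g


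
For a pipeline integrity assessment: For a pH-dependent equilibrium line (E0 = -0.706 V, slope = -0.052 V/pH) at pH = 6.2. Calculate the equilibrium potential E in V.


Apply the Pourbaix line equation: E = E0 + slope*pH
E = -0.706 + (-0.052)*6.2 = -0.706 + (-0.3224) = -1.0284 V
Rounded to 4 decimal places: E = -1.0284 V

-1.0284 V


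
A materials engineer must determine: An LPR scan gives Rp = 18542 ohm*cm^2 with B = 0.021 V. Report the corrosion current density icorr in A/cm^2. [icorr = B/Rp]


Apply the Stern-Geary relation: icorr = B / Rp
icorr = 0.021 / 18542 = 1.133×10^-6 A/cm^2

1.133×10^-6 A/cm^2


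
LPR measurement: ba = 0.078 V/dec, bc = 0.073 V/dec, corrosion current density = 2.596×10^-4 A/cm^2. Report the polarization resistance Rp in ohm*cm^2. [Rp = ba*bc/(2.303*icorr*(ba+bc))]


Apply the Stern-Geary equation: Rp = ba*bc / (2.303*icorr*(ba+bc))
ba*bc = 0.078*0.073 = 0.005694
ba+bc = 0.151; 2.303*icorr*(ba+bc) = 2.303*2.596×10^-4*0.151 = 9.0276679×10^-5
Rp = 0.005694 / 9.0276679×10^-5 = 63.1 ohm*cm^2

63.1 ohm*cm^2


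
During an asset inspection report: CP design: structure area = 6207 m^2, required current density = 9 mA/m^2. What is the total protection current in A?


I = area * current density, then convert mA → A (÷1000)
I = 6207 * 9 / 1000 = 55.86 A

55.86 A


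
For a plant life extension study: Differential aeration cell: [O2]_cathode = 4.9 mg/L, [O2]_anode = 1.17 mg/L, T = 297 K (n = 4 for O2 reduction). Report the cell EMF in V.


Apply the Nernst concentration-cell relation: E = (RT/nF)*ln(C_cathode/C_anode)
RT/nF = 8.314*297/(4*96485) = 0.00639804 V
ln(4.9/1.17) = 1.43223
E = 0.00639804 * 1.43223 = 0.00916 V

0.00916 V


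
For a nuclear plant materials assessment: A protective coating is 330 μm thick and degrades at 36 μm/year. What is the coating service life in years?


Service life = thickness / degradation rate
Life = 330 / 36 = 9.2 years

9.2 years


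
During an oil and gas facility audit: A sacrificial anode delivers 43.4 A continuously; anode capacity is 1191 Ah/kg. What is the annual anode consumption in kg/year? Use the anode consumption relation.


Annual consumption = current * hours per year / capacity
Rate = 43.4 * 8760 / 1191 = 319.2 kg/year

319.2 kg/year


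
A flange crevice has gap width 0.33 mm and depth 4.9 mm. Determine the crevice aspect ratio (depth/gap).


Aspect ratio = depth / gap
Ratio = 4.9 / 0.33 = 14.8

14.8


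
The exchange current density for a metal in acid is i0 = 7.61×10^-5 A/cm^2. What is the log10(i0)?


i0 = 7.61×10^-5 A/cm^2
log10(i0) = -4.119

-4.119


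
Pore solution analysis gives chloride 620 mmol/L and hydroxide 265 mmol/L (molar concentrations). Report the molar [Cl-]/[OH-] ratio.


Threshold parameter = [Cl-] / [OH-] (molar basis; both in mmol/L, so units cancel)
Ratio = 620 / 265 = 2.34

2.34


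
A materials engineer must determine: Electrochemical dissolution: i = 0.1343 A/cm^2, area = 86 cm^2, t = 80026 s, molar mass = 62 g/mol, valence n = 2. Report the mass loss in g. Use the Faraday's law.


Apply Faraday's law: m = i*A*t*M / (n*F)
Total charge passed Q = i*A*t = 0.1343*86*80026 = 924284.2948 C
m = Q*M/(n*F) = 924284.2948*62/(2*96485) = 296.9665 g

296.9665 g


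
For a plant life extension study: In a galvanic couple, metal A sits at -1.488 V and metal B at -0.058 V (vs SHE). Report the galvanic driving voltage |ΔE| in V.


Driving voltage is the absolute potential difference.
|ΔE| = |-1.488 − (-0.058)| = 1.43 V

1.43 V


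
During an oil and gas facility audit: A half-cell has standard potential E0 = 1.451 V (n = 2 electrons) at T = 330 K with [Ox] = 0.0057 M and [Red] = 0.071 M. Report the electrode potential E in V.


Apply the Nernst equation: E = E0 + (RT/nF)*ln([Ox]/[Red])
Step 1: RT/nF = 8.314*330/(2*96485) = 0.01421786 V
Step 2: [Ox]/[Red] = 0.0057/0.071 = 0.080282
Step 3: ln(0.080282) = -2.52221
Step 4: correction = 0.01421786 * -2.52221 = -0.036 V
E = 1.451 + -0.036 = 1.415 V

1.415 V


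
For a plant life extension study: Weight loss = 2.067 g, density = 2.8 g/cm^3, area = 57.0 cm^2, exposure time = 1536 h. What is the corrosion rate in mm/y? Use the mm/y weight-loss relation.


Apply the mm/y weight-loss relation: CR = 87600 * W / (D * A * T)
Numerator: 87600 * 2.067 = 181069.2
Denominator: 2.8 * 57.0 * 1536 = 245145.6
CR = 181069.2 / 245145.6 = 0.738619 mm/y

0.738619 mm/y


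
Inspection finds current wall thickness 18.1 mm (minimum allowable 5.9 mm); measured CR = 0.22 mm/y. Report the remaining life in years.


Apply the remaining-life relation: RL = (t_current − t_min) / CR
RL = (18.1 − 5.9) / 0.22 = 12.2 / 0.22 = 55.5 years

55.5 years


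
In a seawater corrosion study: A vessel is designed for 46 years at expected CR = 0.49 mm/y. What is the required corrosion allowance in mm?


Corrosion allowance = CR × design life
CA = 0.49 * 46 = 22.54 mm

22.54 mm


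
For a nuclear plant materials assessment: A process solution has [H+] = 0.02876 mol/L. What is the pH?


pH = −log10[H+]
pH = −log10(0.02876) = 1.54

1.54


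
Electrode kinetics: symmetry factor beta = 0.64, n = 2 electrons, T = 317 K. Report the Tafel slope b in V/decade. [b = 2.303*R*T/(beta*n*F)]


Apply the Tafel slope relation: b = 2.303*R*T/(beta*n*F)
Numerator: 2.303 * 8.314 * 317 = 6069.64
Denominator: 0.64 * 2 * 96485 = 123500.8
b = 6069.64 / 123500.8 = 0.0491 V/decade

0.0491 V/decade


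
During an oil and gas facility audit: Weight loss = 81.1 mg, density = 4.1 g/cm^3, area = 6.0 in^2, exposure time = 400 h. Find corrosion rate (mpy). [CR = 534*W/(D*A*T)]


Apply the mpy weight-loss relation: CR = 534 * W / (D * A * T)
Numerator: 534 * 81.1 = 43307.4
Denominator: 4.1 * 6.0 * 400 = 9840.0
CR = 43307.4 / 9840.0 = 4.40116 mpy

4.40116 mpy


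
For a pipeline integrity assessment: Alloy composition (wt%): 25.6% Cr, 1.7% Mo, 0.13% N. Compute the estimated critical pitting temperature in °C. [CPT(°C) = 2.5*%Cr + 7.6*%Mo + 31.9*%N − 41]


Apply the ASTM G48 empirical CPT estimate: CPT(°C) = 2.5*%Cr + 7.6*%Mo + 31.9*%N − 41
2.5*25.6 = 64; 7.6*1.7 = 12.92; 31.9*0.13 = 4.147
CPT = 64 + 12.92 + 4.147 − 41 = 40.067 °C
Rounded to 0.1 °C: CPT ≈ 40.1 °C

40.1 °C


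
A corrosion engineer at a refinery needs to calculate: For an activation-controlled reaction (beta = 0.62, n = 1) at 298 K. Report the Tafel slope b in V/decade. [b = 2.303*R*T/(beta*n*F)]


Apply the Tafel slope relation: b = 2.303*R*T/(beta*n*F)
Numerator: 2.303 * 8.314 * 298 = 5705.85
Denominator: 0.62 * 1 * 96485 = 59820.7
b = 5705.85 / 59820.7 = 0.095 V/decade

0.095 V/decade


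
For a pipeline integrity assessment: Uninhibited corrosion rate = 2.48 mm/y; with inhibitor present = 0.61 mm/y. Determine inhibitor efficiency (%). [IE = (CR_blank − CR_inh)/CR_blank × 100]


Apply the inhibitor-efficiency definition: IE = (CR_blank − CR_inh)/CR_blank × 100
IE = (2.48 − 0.61) / 2.48 × 100
IE = 1.87 / 2.48 × 100 = 75.4 %

75.4 %
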